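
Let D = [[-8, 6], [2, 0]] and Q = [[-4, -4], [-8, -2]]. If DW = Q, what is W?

D is on the left of W, so left-multiply by D⁻¹: W = D⁻¹Q.
D has determinant -12; D⁻¹ = [[0, 1/2], [1/6, 2/3]].
W = D⁻¹Q = [[0, 1/2], [1/6, 2/3]] · [[-4, -4], [-8, -2]] = [[-4, -1], [-6, -2]].

W = [[-4, -1], [-6, -2]]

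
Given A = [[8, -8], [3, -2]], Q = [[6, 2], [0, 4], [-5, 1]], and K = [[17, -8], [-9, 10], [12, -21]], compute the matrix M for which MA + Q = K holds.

M = [[1, 1], [0, -3], [4, -5]]

MA = K − Q = [[11, -10], [-9, 6], [17, -22]].
A is on the right of M, so right-multiply by A⁻¹: M = (K − Q)A⁻¹.
det A = 8; the adjugate gives A⁻¹ = [[-1/4, 1], [-3/8, 1]].
M = (K − Q)A⁻¹ = [[1, 1], [0, -3], [4, -5]].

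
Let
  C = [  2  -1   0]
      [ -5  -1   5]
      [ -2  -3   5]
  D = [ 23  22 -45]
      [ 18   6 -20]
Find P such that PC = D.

P = [[-5, -5, -4], [2, -2, -2]]

C is on the right of P, so right-multiply by C⁻¹: P = DC⁻¹.
det C = 5; the adjugate gives C⁻¹ = [[2, 1, -1], [3, 2, -2], [13/5, 8/5, -7/5]].
P = DC⁻¹ = [[23, 22, -45], [18, 6, -20]] · [[2, 1, -1], [3, 2, -2], [13/5, 8/5, -7/5]] = [[-5, -5, -4], [2, -2, -2]].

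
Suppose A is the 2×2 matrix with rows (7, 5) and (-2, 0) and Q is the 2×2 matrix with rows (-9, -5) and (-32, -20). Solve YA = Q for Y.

Y = [[-1, 1], [-4, 2]]

Since A sits to the right of Y, Y = QA⁻¹.
det A = 10; the adjugate gives A⁻¹ = [[0, -1/2], [1/5, 7/10]].
Y = QA⁻¹ = [[-9, -5], [-32, -20]] · [[0, -1/2], [1/5, 7/10]] = [[-1, 1], [-4, 2]].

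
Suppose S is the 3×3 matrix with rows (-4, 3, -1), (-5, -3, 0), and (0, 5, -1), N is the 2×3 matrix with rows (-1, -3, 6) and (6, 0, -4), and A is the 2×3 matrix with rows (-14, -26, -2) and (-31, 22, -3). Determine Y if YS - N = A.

YS = A + N = [[-15, -29, 4], [-25, 22, -7]].
Right-multiplying both sides by S⁻¹ gives Y = (A + N)S⁻¹.
S has determinant -2; S⁻¹ = [[-3/2, 1, 3/2], [5/2, -2, -5/2], [25/2, -10, -27/2]].
Y = (A + N)S⁻¹ = [[0, 3, -4], [5, 1, 2]].

Y = [[0, 3, -4], [5, 1, 2]]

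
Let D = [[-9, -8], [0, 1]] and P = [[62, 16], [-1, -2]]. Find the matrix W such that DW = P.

D is on the left of W, so left-multiply by D⁻¹: W = D⁻¹P.
det D = -9; the adjugate gives D⁻¹ = [[-1/9, -8/9], [0, 1]].
W = D⁻¹P = [[-1/9, -8/9], [0, 1]] · [[62, 16], [-1, -2]] = [[-6, 0], [-1, -2]].

W = [[-6, 0], [-1, -2]]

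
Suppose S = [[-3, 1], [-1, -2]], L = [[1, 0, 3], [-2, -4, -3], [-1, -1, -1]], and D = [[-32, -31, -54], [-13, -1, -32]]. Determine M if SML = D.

Isolating M: multiply by S⁻¹ from the left and L⁻¹ from the right, so M = S⁻¹DL⁻¹.
det S = 7; the adjugate gives S⁻¹ = [[-2/7, -1/7], [1/7, -3/7]].
L has determinant -5; L⁻¹ = [[-1/5, 3/5, -12/5], [-1/5, -2/5, 3/5], [2/5, -1/5, 4/5]].
S⁻¹D = [[11, 9, 20], [1, -4, 6]].
M = (S⁻¹D)L⁻¹ = [[4, -1, -5], [3, 1, 0]].

M = [[4, -1, -5], [3, 1, 0]]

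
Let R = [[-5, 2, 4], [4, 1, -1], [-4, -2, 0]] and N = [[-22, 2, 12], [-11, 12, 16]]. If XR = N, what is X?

Since R sits to the right of X, X = NR⁻¹.
det R = 2; the adjugate gives R⁻¹ = [[-1, -4, -3], [2, 8, 11/2], [-2, -9, -13/2]].
X = NR⁻¹ = [[-22, 2, 12], [-11, 12, 16]] · [[-1, -4, -3], [2, 8, 11/2], [-2, -9, -13/2]] = [[2, -4, -1], [3, -4, -5]].

X = [[2, -4, -1], [3, -4, -5]]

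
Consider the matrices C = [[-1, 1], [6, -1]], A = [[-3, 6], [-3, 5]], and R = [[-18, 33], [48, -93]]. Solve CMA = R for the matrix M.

Left-multiply by C⁻¹ and right-multiply by A⁻¹: M = C⁻¹RA⁻¹.
det C = -5; the adjugate gives C⁻¹ = [[1/5, 1/5], [6/5, 1/5]].
det A = 3, so A⁻¹ = [[5/3, -2], [1, -1]].
C⁻¹R = [[6, -12], [-12, 21]].
M = (C⁻¹R)A⁻¹ = [[-2, 0], [1, 3]].

M = [[-2, 0], [1, 3]]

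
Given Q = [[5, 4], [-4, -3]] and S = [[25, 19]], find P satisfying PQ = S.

Right-multiplying both sides by Q⁻¹ gives P = SQ⁻¹.
det Q = 1, so Q⁻¹ = [[-3, -4], [4, 5]].
P = SQ⁻¹ = [[25, 19]] · [[-3, -4], [4, 5]] = [[1, -5]].

P = [[1, -5]]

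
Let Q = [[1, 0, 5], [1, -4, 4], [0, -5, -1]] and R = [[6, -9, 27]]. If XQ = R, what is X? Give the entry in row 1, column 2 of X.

6

Since Q sits to the right of X, X = RQ⁻¹.
det Q = -1; the adjugate gives Q⁻¹ = [[-24, 25, -20], [-1, 1, -1], [5, -5, 4]].
X = RQ⁻¹ = [[6, -9, 27]] · [[-24, 25, -20], [-1, 1, -1], [5, -5, 4]] = [[0, 6, -3]].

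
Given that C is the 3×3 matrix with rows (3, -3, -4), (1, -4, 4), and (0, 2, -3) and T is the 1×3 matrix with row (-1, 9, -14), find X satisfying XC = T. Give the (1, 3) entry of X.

-2

Right-multiplying both sides by C⁻¹ gives X = TC⁻¹.
det C = -5, so C⁻¹ = [[-4/5, 17/5, 28/5], [-3/5, 9/5, 16/5], [-2/5, 6/5, 9/5]].
X = TC⁻¹ = [[-1, 9, -14]] · [[-4/5, 17/5, 28/5], [-3/5, 9/5, 16/5], [-2/5, 6/5, 9/5]] = [[1, -4, -2]].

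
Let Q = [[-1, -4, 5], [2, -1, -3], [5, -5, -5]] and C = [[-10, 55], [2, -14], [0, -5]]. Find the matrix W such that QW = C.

Left-multiplying both sides by Q⁻¹ gives W = Q⁻¹C.
det Q = 5, so Q⁻¹ = [[-2, -9, 17/5], [-1, -4, 7/5], [-1, -5, 9/5]].
W = Q⁻¹C = [[-2, -9, 17/5], [-1, -4, 7/5], [-1, -5, 9/5]] · [[-10, 55], [2, -14], [0, -5]] = [[2, -1], [2, -6], [0, 6]].

W = [[2, -1], [2, -6], [0, 6]]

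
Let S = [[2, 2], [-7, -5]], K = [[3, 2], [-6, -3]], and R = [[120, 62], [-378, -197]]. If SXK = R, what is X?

Isolating X: multiply by S⁻¹ from the left and K⁻¹ from the right, so X = S⁻¹RK⁻¹.
det S = 4; the adjugate gives S⁻¹ = [[-5/4, -1/2], [7/4, 1/2]].
det K = 3, so K⁻¹ = [[-1, -2/3], [2, 1]].
S⁻¹R = [[39, 21], [21, 10]].
X = (S⁻¹R)K⁻¹ = [[3, -5], [-1, -4]].

X = [[3, -5], [-1, -4]]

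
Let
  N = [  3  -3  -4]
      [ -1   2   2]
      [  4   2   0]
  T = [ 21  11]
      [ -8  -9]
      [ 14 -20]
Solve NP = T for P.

N is on the left of P, so left-multiply by N⁻¹: P = N⁻¹T.
N has determinant 4; N⁻¹ = [[-1, -2, 1/2], [2, 4, -1/2], [-5/2, -9/2, 3/4]].
P = N⁻¹T = [[-1, -2, 1/2], [2, 4, -1/2], [-5/2, -9/2, 3/4]] · [[21, 11], [-8, -9], [14, -20]] = [[2, -3], [3, -4], [-6, -2]].

P = [[2, -3], [3, -4], [-6, -2]]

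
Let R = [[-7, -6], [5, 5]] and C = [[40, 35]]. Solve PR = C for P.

R is on the right of P, so right-multiply by R⁻¹: P = CR⁻¹.
R has determinant -5; R⁻¹ = [[-1, -6/5], [1, 7/5]].
P = CR⁻¹ = [[40, 35]] · [[-1, -6/5], [1, 7/5]] = [[-5, 1]].

P = [[-5, 1]]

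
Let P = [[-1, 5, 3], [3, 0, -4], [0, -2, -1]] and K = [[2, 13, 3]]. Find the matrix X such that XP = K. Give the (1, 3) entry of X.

-4

Right-multiplying both sides by P⁻¹ gives X = KP⁻¹.
det P = 5; the adjugate gives P⁻¹ = [[-8/5, -1/5, -4], [3/5, 1/5, 1], [-6/5, -2/5, -3]].
X = KP⁻¹ = [[2, 13, 3]] · [[-8/5, -1/5, -4], [3/5, 1/5, 1], [-6/5, -2/5, -3]] = [[1, 1, -4]].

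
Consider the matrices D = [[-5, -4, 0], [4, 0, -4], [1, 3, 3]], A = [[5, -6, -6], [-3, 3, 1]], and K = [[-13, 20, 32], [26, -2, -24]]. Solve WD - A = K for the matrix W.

W = [[-2, -5, 2], [-4, 2, -5]]

WD = K + A = [[-8, 14, 26], [23, 1, -23]].
D is on the right of W, so right-multiply by D⁻¹: W = (K + A)D⁻¹.
det D = 4, so D⁻¹ = [[3, 3, 4], [-4, -15/4, -5], [3, 11/4, 4]].
W = (K + A)D⁻¹ = [[-2, -5, 2], [-4, 2, -5]].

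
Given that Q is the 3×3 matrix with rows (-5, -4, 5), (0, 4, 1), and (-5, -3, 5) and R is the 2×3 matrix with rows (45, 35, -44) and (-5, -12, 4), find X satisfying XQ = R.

Since Q sits to the right of X, X = RQ⁻¹.
Q has determinant 5; Q⁻¹ = [[23/5, 1, -24/5], [-1, 0, 1], [4, 1, -4]].
X = RQ⁻¹ = [[45, 35, -44], [-5, -12, 4]] · [[23/5, 1, -24/5], [-1, 0, 1], [4, 1, -4]] = [[-4, 1, -5], [5, -1, -4]].

X = [[-4, 1, -5], [5, -1, -4]]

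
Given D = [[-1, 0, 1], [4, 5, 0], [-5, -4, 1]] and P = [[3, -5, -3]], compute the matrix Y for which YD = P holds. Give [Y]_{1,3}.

-5

Since D sits to the right of Y, Y = PD⁻¹.
D has determinant 4; D⁻¹ = [[5/4, -1, -5/4], [-1, 1, 1], [9/4, -1, -5/4]].
Y = PD⁻¹ = [[3, -5, -3]] · [[5/4, -1, -5/4], [-1, 1, 1], [9/4, -1, -5/4]] = [[2, -5, -5]].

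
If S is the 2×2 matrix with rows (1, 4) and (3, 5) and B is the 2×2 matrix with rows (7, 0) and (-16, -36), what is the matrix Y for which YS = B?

Y = [[-5, 4], [-4, -4]]

Since S sits to the right of Y, Y = BS⁻¹.
S has determinant -7; S⁻¹ = [[-5/7, 4/7], [3/7, -1/7]].
Y = BS⁻¹ = [[7, 0], [-16, -36]] · [[-5/7, 4/7], [3/7, -1/7]] = [[-5, 4], [-4, -4]].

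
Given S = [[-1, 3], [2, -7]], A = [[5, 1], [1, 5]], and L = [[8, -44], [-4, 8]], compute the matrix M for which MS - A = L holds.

MS = L + A = [[13, -43], [-3, 13]].
Since S sits to the right of M, M = (L + A)S⁻¹.
S has determinant 1; S⁻¹ = [[-7, -3], [-2, -1]].
M = (L + A)S⁻¹ = [[-5, 4], [-5, -4]].

M = [[-5, 4], [-5, -4]]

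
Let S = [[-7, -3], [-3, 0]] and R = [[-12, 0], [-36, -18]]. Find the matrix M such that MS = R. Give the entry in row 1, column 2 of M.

4

S is on the right of M, so right-multiply by S⁻¹: M = RS⁻¹.
det S = -9; the adjugate gives S⁻¹ = [[0, -1/3], [-1/3, 7/9]].
M = RS⁻¹ = [[-12, 0], [-36, -18]] · [[0, -1/3], [-1/3, 7/9]] = [[0, 4], [6, -2]].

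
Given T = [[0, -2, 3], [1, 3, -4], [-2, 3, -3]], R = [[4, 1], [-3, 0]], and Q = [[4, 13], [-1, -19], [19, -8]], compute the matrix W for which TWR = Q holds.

W = [[-2, -2], [1, -5], [5, 2]]

Left-multiply by T⁻¹ and right-multiply by R⁻¹: W = T⁻¹QR⁻¹.
T has determinant 5; T⁻¹ = [[3/5, 3/5, -1/5], [11/5, 6/5, 3/5], [9/5, 4/5, 2/5]].
det R = 3; the adjugate gives R⁻¹ = [[0, -1/3], [1, 4/3]].
T⁻¹Q = [[-2, -2], [19, 1], [14, 5]].
W = (T⁻¹Q)R⁻¹ = [[-2, -2], [1, -5], [5, 2]].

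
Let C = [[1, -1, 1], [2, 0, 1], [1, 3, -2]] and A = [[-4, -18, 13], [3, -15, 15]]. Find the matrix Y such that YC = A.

Since C sits to the right of Y, Y = AC⁻¹.
C has determinant -2; C⁻¹ = [[3/2, -1/2, 1/2], [-5/2, 3/2, -1/2], [-3, 2, -1]].
Y = AC⁻¹ = [[-4, -18, 13], [3, -15, 15]] · [[3/2, -1/2, 1/2], [-5/2, 3/2, -1/2], [-3, 2, -1]] = [[0, 1, -6], [-3, 6, -6]].

Y = [[0, 1, -6], [-3, 6, -6]]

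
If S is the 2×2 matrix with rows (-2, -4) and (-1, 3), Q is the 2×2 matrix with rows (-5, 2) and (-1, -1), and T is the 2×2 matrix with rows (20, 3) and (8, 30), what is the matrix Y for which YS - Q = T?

YS = T + Q = [[15, 5], [7, 29]].
Since S sits to the right of Y, Y = (T + Q)S⁻¹.
det S = -10; the adjugate gives S⁻¹ = [[-3/10, -2/5], [-1/10, 1/5]].
Y = (T + Q)S⁻¹ = [[-5, -5], [-5, 3]].

Y = [[-5, -5], [-5, 3]]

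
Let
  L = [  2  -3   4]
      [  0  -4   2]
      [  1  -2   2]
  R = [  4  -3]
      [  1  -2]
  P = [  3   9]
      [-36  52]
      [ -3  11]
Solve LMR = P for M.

M = [[3, 3], [1, 5], [0, 0]]

Left-multiply by L⁻¹ and right-multiply by R⁻¹: M = L⁻¹PR⁻¹.
L has determinant 2; L⁻¹ = [[-2, -1, 5], [1, 0, -2], [2, 1/2, -4]].
det R = -5, so R⁻¹ = [[2/5, -3/5], [1/5, -4/5]].
L⁻¹P = [[15, -15], [9, -13], [0, 0]].
M = (L⁻¹P)R⁻¹ = [[3, 3], [1, 5], [0, 0]].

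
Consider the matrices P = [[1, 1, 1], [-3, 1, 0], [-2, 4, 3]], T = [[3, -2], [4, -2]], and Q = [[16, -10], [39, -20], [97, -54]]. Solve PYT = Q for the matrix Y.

Isolating Y: multiply by P⁻¹ from the left and T⁻¹ from the right, so Y = P⁻¹QT⁻¹.
det P = 2, so P⁻¹ = [[3/2, 1/2, -1/2], [9/2, 5/2, -3/2], [-5, -3, 2]].
det T = 2; the adjugate gives T⁻¹ = [[-1, 1], [-2, 3/2]].
P⁻¹Q = [[-5, 2], [24, -14], [-3, 2]].
Y = (P⁻¹Q)T⁻¹ = [[1, -2], [4, 3], [-1, 0]].

Y = [[1, -2], [4, 3], [-1, 0]]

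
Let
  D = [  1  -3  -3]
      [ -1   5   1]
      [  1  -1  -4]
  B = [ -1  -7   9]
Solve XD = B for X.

X = [[2, -1, -4]]

D is on the right of X, so right-multiply by D⁻¹: X = BD⁻¹.
det D = 2, so D⁻¹ = [[-19/2, -9/2, 6], [-3/2, -1/2, 1], [-2, -1, 1]].
X = BD⁻¹ = [[-1, -7, 9]] · [[-19/2, -9/2, 6], [-3/2, -1/2, 1], [-2, -1, 1]] = [[2, -1, -4]].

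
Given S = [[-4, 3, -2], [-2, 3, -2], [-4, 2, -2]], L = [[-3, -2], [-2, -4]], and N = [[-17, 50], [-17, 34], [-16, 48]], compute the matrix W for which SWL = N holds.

Left-multiply by S⁻¹ and right-multiply by L⁻¹: W = S⁻¹NL⁻¹.
det S = 4, so S⁻¹ = [[-1/2, 1/2, 0], [1, 0, -1], [2, -1, -3/2]].
det L = 8, so L⁻¹ = [[-1/2, 1/4], [1/4, -3/8]].
S⁻¹N = [[0, -8], [-1, 2], [7, -6]].
W = (S⁻¹N)L⁻¹ = [[-2, 3], [1, -1], [-5, 4]].

W = [[-2, 3], [1, -1], [-5, 4]]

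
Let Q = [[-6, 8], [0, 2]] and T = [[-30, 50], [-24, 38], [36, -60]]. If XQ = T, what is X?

X = [[5, 5], [4, 3], [-6, -6]]

Q is on the right of X, so right-multiply by Q⁻¹: X = TQ⁻¹.
det Q = -12, so Q⁻¹ = [[-1/6, 2/3], [0, 1/2]].
X = TQ⁻¹ = [[-30, 50], [-24, 38], [36, -60]] · [[-1/6, 2/3], [0, 1/2]] = [[5, 5], [4, 3], [-6, -6]].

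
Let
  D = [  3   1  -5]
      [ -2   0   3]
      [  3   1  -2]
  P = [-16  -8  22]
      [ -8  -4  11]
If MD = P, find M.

D is on the right of M, so right-multiply by D⁻¹: M = PD⁻¹.
D has determinant 6; D⁻¹ = [[-1/2, -1/2, 1/2], [5/6, 3/2, 1/6], [-1/3, 0, 1/3]].
M = PD⁻¹ = [[-16, -8, 22], [-8, -4, 11]] · [[-1/2, -1/2, 1/2], [5/6, 3/2, 1/6], [-1/3, 0, 1/3]] = [[-6, -4, -2], [-3, -2, -1]].

M = [[-6, -4, -2], [-3, -2, -1]]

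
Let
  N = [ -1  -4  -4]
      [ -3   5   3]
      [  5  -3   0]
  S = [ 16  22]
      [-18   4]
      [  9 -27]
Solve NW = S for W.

Left-multiplying both sides by N⁻¹ gives W = N⁻¹S.
N has determinant -5; N⁻¹ = [[-9/5, -12/5, -8/5], [-3, -4, -3], [16/5, 23/5, 17/5]].
W = N⁻¹S = [[-9/5, -12/5, -8/5], [-3, -4, -3], [16/5, 23/5, 17/5]] · [[16, 22], [-18, 4], [9, -27]] = [[0, -6], [-3, -1], [-1, -3]].

W = [[0, -6], [-3, -1], [-1, -3]]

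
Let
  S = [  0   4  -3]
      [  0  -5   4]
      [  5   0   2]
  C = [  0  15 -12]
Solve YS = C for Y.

Right-multiplying both sides by S⁻¹ gives Y = CS⁻¹.
S has determinant 5; S⁻¹ = [[-2, -8/5, 1/5], [4, 3, 0], [5, 4, 0]].
Y = CS⁻¹ = [[0, 15, -12]] · [[-2, -8/5, 1/5], [4, 3, 0], [5, 4, 0]] = [[0, -3, 0]].

Y = [[0, -3, 0]]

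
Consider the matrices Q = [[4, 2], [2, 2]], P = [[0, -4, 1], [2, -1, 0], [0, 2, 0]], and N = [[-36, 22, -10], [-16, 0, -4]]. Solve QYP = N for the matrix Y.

Y = [[-3, -5, -3], [1, 1, -3]]

Left-multiply by Q⁻¹ and right-multiply by P⁻¹: Y = Q⁻¹NP⁻¹.
det Q = 4; the adjugate gives Q⁻¹ = [[1/2, -1/2], [-1/2, 1]].
P has determinant 4; P⁻¹ = [[0, 1/2, 1/4], [0, 0, 1/2], [1, 0, 2]].
Q⁻¹N = [[-10, 11, -3], [2, -11, 1]].
Y = (Q⁻¹N)P⁻¹ = [[-3, -5, -3], [1, 1, -3]].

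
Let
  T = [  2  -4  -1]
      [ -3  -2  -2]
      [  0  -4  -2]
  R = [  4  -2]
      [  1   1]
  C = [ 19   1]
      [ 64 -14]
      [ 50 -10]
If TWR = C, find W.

Isolating W: multiply by T⁻¹ from the left and R⁻¹ from the right, so W = T⁻¹CR⁻¹.
T has determinant 4; T⁻¹ = [[-1, -1, 3/2], [-3/2, -1, 7/4], [3, 2, -4]].
det R = 6; the adjugate gives R⁻¹ = [[1/6, 1/3], [-1/6, 2/3]].
T⁻¹C = [[-8, -2], [-5, -5], [-15, 15]].
W = (T⁻¹C)R⁻¹ = [[-1, -4], [0, -5], [-5, 5]].

W = [[-1, -4], [0, -5], [-5, 5]]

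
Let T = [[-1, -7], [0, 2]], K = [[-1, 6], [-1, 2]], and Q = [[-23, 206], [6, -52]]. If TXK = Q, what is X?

X = [[-5, 3], [-5, 2]]

Isolating X: multiply by T⁻¹ from the left and K⁻¹ from the right, so X = T⁻¹QK⁻¹.
T has determinant -2; T⁻¹ = [[-1, -7/2], [0, 1/2]].
det K = 4, so K⁻¹ = [[1/2, -3/2], [1/4, -1/4]].
T⁻¹Q = [[2, -24], [3, -26]].
X = (T⁻¹Q)K⁻¹ = [[-5, 3], [-5, 2]].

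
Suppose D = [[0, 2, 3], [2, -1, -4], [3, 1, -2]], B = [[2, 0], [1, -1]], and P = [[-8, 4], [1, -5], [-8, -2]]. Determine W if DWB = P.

W = [[1, -1], [-4, 1], [2, -2]]

Left-multiply by D⁻¹ and right-multiply by B⁻¹: W = D⁻¹PB⁻¹.
det D = -1; the adjugate gives D⁻¹ = [[-6, -7, 5], [8, 9, -6], [-5, -6, 4]].
det B = -2; the adjugate gives B⁻¹ = [[1/2, 0], [1/2, -1]].
D⁻¹P = [[1, 1], [-7, -1], [2, 2]].
W = (D⁻¹P)B⁻¹ = [[1, -1], [-4, 1], [2, -2]].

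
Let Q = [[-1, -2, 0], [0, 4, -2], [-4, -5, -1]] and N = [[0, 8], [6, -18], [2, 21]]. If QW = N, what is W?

Q is on the left of W, so left-multiply by Q⁻¹: W = Q⁻¹N.
det Q = -2; the adjugate gives Q⁻¹ = [[7, 1, -2], [-4, -1/2, 1], [-8, -3/2, 2]].
W = Q⁻¹N = [[7, 1, -2], [-4, -1/2, 1], [-8, -3/2, 2]] · [[0, 8], [6, -18], [2, 21]] = [[2, -4], [-1, -2], [-5, 5]].

W = [[2, -4], [-1, -2], [-5, 5]]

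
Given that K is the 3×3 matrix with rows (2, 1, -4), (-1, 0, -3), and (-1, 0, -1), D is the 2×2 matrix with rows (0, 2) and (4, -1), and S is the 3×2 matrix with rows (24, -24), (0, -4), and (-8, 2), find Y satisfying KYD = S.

Isolating Y: multiply by K⁻¹ from the left and D⁻¹ from the right, so Y = K⁻¹SD⁻¹.
det K = 2, so K⁻¹ = [[0, 1/2, -3/2], [1, -3, 5], [0, -1/2, 1/2]].
det D = -8, so D⁻¹ = [[1/8, 1/4], [1/2, 0]].
K⁻¹S = [[12, -5], [-16, -2], [-4, 3]].
Y = (K⁻¹S)D⁻¹ = [[-1, 3], [-3, -4], [1, -1]].

Y = [[-1, 3], [-3, -4], [1, -1]]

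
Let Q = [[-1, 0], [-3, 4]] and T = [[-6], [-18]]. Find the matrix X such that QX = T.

Since Q multiplies X on the left, X = Q⁻¹T.
det Q = -4; the adjugate gives Q⁻¹ = [[-1, 0], [-3/4, 1/4]].
X = Q⁻¹T = [[-1, 0], [-3/4, 1/4]] · [[-6], [-18]] = [[6], [0]].

X = [[6], [0]]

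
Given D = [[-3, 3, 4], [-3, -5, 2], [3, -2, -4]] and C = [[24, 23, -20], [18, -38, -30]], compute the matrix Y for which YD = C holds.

Since D sits to the right of Y, Y = CD⁻¹.
det D = -6, so D⁻¹ = [[-4, -2/3, -13/3], [1, 0, 1], [-7/2, -1/2, -4]].
Y = CD⁻¹ = [[24, 23, -20], [18, -38, -30]] · [[-4, -2/3, -13/3], [1, 0, 1], [-7/2, -1/2, -4]] = [[-3, -6, -1], [-5, 3, 4]].

Y = [[-3, -6, -1], [-5, 3, 4]]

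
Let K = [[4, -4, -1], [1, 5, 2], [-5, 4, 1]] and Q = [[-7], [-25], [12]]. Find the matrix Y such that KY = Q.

Y = [[-5], [-2], [-5]]

K is on the left of Y, so left-multiply by K⁻¹: Y = K⁻¹Q.
K has determinant 3; K⁻¹ = [[-1, 0, -1], [-11/3, -1/3, -3], [29/3, 4/3, 8]].
Y = K⁻¹Q = [[-1, 0, -1], [-11/3, -1/3, -3], [29/3, 4/3, 8]] · [[-7], [-25], [12]] = [[-5], [-2], [-5]].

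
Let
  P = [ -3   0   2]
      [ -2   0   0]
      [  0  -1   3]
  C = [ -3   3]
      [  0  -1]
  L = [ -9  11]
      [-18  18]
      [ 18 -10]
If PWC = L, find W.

W = P⁻¹LC⁻¹ (apply P⁻¹ on the left and C⁻¹ on the right).
det P = 4; the adjugate gives P⁻¹ = [[0, -1/2, 0], [3/2, -9/4, -1], [1/2, -3/4, 0]].
det C = 3; the adjugate gives C⁻¹ = [[-1/3, -1], [0, -1]].
P⁻¹L = [[9, -9], [9, -14], [9, -8]].
W = (P⁻¹L)C⁻¹ = [[-3, 0], [-3, 5], [-3, -1]].

W = [[-3, 0], [-3, 5], [-3, -1]]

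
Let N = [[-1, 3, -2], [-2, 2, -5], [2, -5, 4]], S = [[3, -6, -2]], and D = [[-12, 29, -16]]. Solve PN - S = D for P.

P = [[1, 0, -4]]

PN = D + S = [[-9, 23, -18]].
Since N sits to the right of P, P = (D + S)N⁻¹.
det N = -1, so N⁻¹ = [[17, 2, 11], [2, 0, 1], [-6, -1, -4]].
P = (D + S)N⁻¹ = [[1, 0, -4]].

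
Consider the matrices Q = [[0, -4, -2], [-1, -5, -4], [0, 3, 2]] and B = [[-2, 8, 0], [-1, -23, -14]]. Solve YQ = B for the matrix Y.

Y = [[-6, 2, -2], [3, 1, -2]]

Right-multiplying both sides by Q⁻¹ gives Y = BQ⁻¹.
Q has determinant -2; Q⁻¹ = [[-1, -1, -3], [-1, 0, -1], [3/2, 0, 2]].
Y = BQ⁻¹ = [[-2, 8, 0], [-1, -23, -14]] · [[-1, -1, -3], [-1, 0, -1], [3/2, 0, 2]] = [[-6, 2, -2], [3, 1, -2]].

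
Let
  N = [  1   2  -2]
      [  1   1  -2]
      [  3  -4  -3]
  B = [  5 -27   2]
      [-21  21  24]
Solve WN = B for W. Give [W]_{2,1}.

0

N is on the right of W, so right-multiply by N⁻¹: W = BN⁻¹.
det N = -3, so N⁻¹ = [[11/3, -14/3, 2/3], [1, -1, 0], [7/3, -10/3, 1/3]].
W = BN⁻¹ = [[5, -27, 2], [-21, 21, 24]] · [[11/3, -14/3, 2/3], [1, -1, 0], [7/3, -10/3, 1/3]] = [[-4, -3, 4], [0, -3, -6]].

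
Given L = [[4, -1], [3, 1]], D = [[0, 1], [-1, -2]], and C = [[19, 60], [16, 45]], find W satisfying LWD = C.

W = [[5, -5], [-2, -1]]

Isolating W: multiply by L⁻¹ from the left and D⁻¹ from the right, so W = L⁻¹CD⁻¹.
det L = 7; the adjugate gives L⁻¹ = [[1/7, 1/7], [-3/7, 4/7]].
D has determinant 1; D⁻¹ = [[-2, -1], [1, 0]].
L⁻¹C = [[5, 15], [1, 0]].
W = (L⁻¹C)D⁻¹ = [[5, -5], [-2, -1]].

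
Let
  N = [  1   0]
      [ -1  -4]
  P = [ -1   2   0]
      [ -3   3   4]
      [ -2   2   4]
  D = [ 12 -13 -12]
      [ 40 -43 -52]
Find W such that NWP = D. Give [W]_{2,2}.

W = N⁻¹DP⁻¹ (apply N⁻¹ on the left and P⁻¹ on the right).
det N = -4, so N⁻¹ = [[1, 0], [-1/4, -1/4]].
det P = 4, so P⁻¹ = [[1, -2, 2], [1, -1, 1], [0, -1/2, 3/4]].
N⁻¹D = [[12, -13, -12], [-13, 14, 16]].
W = (N⁻¹D)P⁻¹ = [[-1, -5, 2], [1, 4, 0]].

4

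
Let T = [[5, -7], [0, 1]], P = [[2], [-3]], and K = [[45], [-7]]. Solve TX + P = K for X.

TX = K − P = [[43], [-4]].
T is on the left of X, so left-multiply by T⁻¹: X = T⁻¹(K − P).
det T = 5; the adjugate gives T⁻¹ = [[1/5, 7/5], [0, 1]].
X = T⁻¹(K − P) = [[3], [-4]].

X = [[3], [-4]]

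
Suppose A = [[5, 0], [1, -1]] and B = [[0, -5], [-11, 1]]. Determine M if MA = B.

M = [[-1, 5], [-2, -1]]

A is on the right of M, so right-multiply by A⁻¹: M = BA⁻¹.
A has determinant -5; A⁻¹ = [[1/5, 0], [1/5, -1]].
M = BA⁻¹ = [[0, -5], [-11, 1]] · [[1/5, 0], [1/5, -1]] = [[-1, 5], [-2, -1]].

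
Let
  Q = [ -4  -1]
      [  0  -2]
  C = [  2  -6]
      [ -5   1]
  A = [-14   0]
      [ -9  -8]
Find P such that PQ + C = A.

PQ = A − C = [[-16, 6], [-4, -9]].
Q is on the right of P, so right-multiply by Q⁻¹: P = (A − C)Q⁻¹.
det Q = 8; the adjugate gives Q⁻¹ = [[-1/4, 1/8], [0, -1/2]].
P = (A − C)Q⁻¹ = [[4, -5], [1, 4]].

P = [[4, -5], [1, 4]]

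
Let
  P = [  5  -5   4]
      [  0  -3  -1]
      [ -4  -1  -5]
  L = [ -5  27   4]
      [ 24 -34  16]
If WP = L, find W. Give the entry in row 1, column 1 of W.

-5

Right-multiplying both sides by P⁻¹ gives W = LP⁻¹.
P has determinant 2; P⁻¹ = [[7, -29/2, 17/2], [2, -9/2, 5/2], [-6, 25/2, -15/2]].
W = LP⁻¹ = [[-5, 27, 4], [24, -34, 16]] · [[7, -29/2, 17/2], [2, -9/2, 5/2], [-6, 25/2, -15/2]] = [[-5, 1, -5], [4, 5, -1]].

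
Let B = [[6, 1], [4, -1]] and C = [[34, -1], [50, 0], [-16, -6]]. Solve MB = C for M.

B is on the right of M, so right-multiply by B⁻¹: M = CB⁻¹.
B has determinant -10; B⁻¹ = [[1/10, 1/10], [2/5, -3/5]].
M = CB⁻¹ = [[34, -1], [50, 0], [-16, -6]] · [[1/10, 1/10], [2/5, -3/5]] = [[3, 4], [5, 5], [-4, 2]].

M = [[3, 4], [5, 5], [-4, 2]]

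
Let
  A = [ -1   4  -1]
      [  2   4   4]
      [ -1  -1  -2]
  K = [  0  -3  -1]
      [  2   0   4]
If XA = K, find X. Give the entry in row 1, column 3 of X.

Right-multiplying both sides by A⁻¹ gives X = KA⁻¹.
det A = 2, so A⁻¹ = [[-2, 9/2, 10], [0, 1/2, 1], [1, -5/2, -6]].
X = KA⁻¹ = [[0, -3, -1], [2, 0, 4]] · [[-2, 9/2, 10], [0, 1/2, 1], [1, -5/2, -6]] = [[-1, 1, 3], [0, -1, -4]].

3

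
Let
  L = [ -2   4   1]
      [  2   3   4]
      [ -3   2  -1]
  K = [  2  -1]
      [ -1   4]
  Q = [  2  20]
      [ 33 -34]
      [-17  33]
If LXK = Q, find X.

X = L⁻¹QK⁻¹ (apply L⁻¹ on the left and K⁻¹ on the right).
det L = -5, so L⁻¹ = [[11/5, -6/5, -13/5], [2, -1, -2], [-13/5, 8/5, 14/5]].
det K = 7, so K⁻¹ = [[4/7, 1/7], [1/7, 2/7]].
L⁻¹Q = [[9, -1], [5, 8], [0, -14]].
X = (L⁻¹Q)K⁻¹ = [[5, 1], [4, 3], [-2, -4]].

X = [[5, 1], [4, 3], [-2, -4]]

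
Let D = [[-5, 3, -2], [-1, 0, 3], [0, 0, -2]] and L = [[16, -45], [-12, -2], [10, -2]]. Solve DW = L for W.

D is on the left of W, so left-multiply by D⁻¹: W = D⁻¹L.
det D = -6; the adjugate gives D⁻¹ = [[0, -1, -3/2], [1/3, -5/3, -17/6], [0, 0, -1/2]].
W = D⁻¹L = [[0, -1, -3/2], [1/3, -5/3, -17/6], [0, 0, -1/2]] · [[16, -45], [-12, -2], [10, -2]] = [[-3, 5], [-3, -6], [-5, 1]].

W = [[-3, 5], [-3, -6], [-5, 1]]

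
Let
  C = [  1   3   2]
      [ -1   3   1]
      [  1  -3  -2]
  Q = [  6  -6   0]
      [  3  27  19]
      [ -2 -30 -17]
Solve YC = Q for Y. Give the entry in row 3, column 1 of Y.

-6

C is on the right of Y, so right-multiply by C⁻¹: Y = QC⁻¹.
det C = -6, so C⁻¹ = [[1/2, 0, 1/2], [1/6, 2/3, 1/2], [0, -1, -1]].
Y = QC⁻¹ = [[6, -6, 0], [3, 27, 19], [-2, -30, -17]] · [[1/2, 0, 1/2], [1/6, 2/3, 1/2], [0, -1, -1]] = [[2, -4, 0], [6, -1, -4], [-6, -3, 1]].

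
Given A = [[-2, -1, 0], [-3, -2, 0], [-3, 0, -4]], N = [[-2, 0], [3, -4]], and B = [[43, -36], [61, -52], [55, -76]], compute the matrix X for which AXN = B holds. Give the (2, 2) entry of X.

1

Isolating X: multiply by A⁻¹ from the left and N⁻¹ from the right, so X = A⁻¹BN⁻¹.
A has determinant -4; A⁻¹ = [[-2, 1, 0], [3, -2, 0], [3/2, -3/4, -1/4]].
det N = 8; the adjugate gives N⁻¹ = [[-1/2, 0], [-3/8, -1/4]].
A⁻¹B = [[-25, 20], [7, -4], [5, 4]].
X = (A⁻¹B)N⁻¹ = [[5, -5], [-2, 1], [-4, -1]].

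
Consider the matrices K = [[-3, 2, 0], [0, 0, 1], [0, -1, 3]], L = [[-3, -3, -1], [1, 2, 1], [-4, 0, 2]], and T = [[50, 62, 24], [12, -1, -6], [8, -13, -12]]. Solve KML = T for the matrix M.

M = [[2, -4, -3], [-2, 2, -5], [-3, -5, -2]]

M = K⁻¹TL⁻¹ (apply K⁻¹ on the left and L⁻¹ on the right).
det K = -3, so K⁻¹ = [[-1/3, 2, -2/3], [0, 3, -1], [0, 1, 0]].
det L = -2; the adjugate gives L⁻¹ = [[-2, -3, 1/2], [3, 5, -1], [-4, -6, 3/2]].
K⁻¹T = [[2, -14, -12], [28, 10, -6], [12, -1, -6]].
M = (K⁻¹T)L⁻¹ = [[2, -4, -3], [-2, 2, -5], [-3, -5, -2]].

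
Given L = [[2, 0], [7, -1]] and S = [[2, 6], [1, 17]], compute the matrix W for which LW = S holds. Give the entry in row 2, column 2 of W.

4

Since L multiplies W on the left, W = L⁻¹S.
det L = -2, so L⁻¹ = [[1/2, 0], [7/2, -1]].
W = L⁻¹S = [[1/2, 0], [7/2, -1]] · [[2, 6], [1, 17]] = [[1, 3], [6, 4]].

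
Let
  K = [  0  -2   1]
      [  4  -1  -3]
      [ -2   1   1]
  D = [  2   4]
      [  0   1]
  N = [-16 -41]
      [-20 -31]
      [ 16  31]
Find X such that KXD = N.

X = K⁻¹ND⁻¹ (apply K⁻¹ on the left and D⁻¹ on the right).
K has determinant -2; K⁻¹ = [[-1, -3/2, -7/2], [-1, -1, -2], [-1, -2, -4]].
D has determinant 2; D⁻¹ = [[1/2, -2], [0, 1]].
K⁻¹N = [[-10, -21], [4, 10], [-8, -21]].
X = (K⁻¹N)D⁻¹ = [[-5, -1], [2, 2], [-4, -5]].

X = [[-5, -1], [2, 2], [-4, -5]]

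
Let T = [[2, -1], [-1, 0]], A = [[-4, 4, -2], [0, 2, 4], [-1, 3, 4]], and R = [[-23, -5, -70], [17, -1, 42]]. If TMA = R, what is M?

M = [[5, -5, -3], [3, -1, -1]]

M = T⁻¹RA⁻¹ (apply T⁻¹ on the left and A⁻¹ on the right).
det T = -1, so T⁻¹ = [[0, -1], [-1, -2]].
det A = -4, so A⁻¹ = [[1, 11/2, -5], [1, 9/2, -4], [-1/2, -2, 2]].
T⁻¹R = [[-17, 1, -42], [-11, 7, -14]].
M = (T⁻¹R)A⁻¹ = [[5, -5, -3], [3, -1, -1]].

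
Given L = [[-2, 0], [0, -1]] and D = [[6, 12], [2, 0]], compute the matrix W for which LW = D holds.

W = [[-3, -6], [-2, 0]]

L is on the left of W, so left-multiply by L⁻¹: W = L⁻¹D.
L has determinant 2; L⁻¹ = [[-1/2, 0], [0, -1]].
W = L⁻¹D = [[-1/2, 0], [0, -1]] · [[6, 12], [2, 0]] = [[-3, -6], [-2, 0]].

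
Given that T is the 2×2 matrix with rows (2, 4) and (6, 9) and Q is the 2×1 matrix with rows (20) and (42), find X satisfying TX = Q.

Left-multiplying both sides by T⁻¹ gives X = T⁻¹Q.
det T = -6; the adjugate gives T⁻¹ = [[-3/2, 2/3], [1, -1/3]].
X = T⁻¹Q = [[-3/2, 2/3], [1, -1/3]] · [[20], [42]] = [[-2], [6]].

X = [[-2], [6]]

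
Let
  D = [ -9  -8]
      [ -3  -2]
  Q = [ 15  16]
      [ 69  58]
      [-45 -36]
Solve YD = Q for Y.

Y = [[-3, 4], [-6, -5], [3, 6]]

Since D sits to the right of Y, Y = QD⁻¹.
det D = -6; the adjugate gives D⁻¹ = [[1/3, -4/3], [-1/2, 3/2]].
Y = QD⁻¹ = [[15, 16], [69, 58], [-45, -36]] · [[1/3, -4/3], [-1/2, 3/2]] = [[-3, 4], [-6, -5], [3, 6]].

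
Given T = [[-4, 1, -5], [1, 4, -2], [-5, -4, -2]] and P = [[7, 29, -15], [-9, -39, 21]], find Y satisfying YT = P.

Y = [[1, 6, -1], [-3, -6, 3]]

T is on the right of Y, so right-multiply by T⁻¹: Y = PT⁻¹.
T has determinant -4; T⁻¹ = [[4, -11/2, -9/2], [-3, 17/4, 13/4], [-4, 21/4, 17/4]].
Y = PT⁻¹ = [[7, 29, -15], [-9, -39, 21]] · [[4, -11/2, -9/2], [-3, 17/4, 13/4], [-4, 21/4, 17/4]] = [[1, 6, -1], [-3, -6, 3]].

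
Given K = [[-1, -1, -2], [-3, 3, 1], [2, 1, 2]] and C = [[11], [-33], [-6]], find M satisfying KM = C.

M = [[5], [-4], [-6]]

Since K multiplies M on the left, M = K⁻¹C.
K has determinant 5; K⁻¹ = [[1, 0, 1], [8/5, 2/5, 7/5], [-9/5, -1/5, -6/5]].
M = K⁻¹C = [[1, 0, 1], [8/5, 2/5, 7/5], [-9/5, -1/5, -6/5]] · [[11], [-33], [-6]] = [[5], [-4], [-6]].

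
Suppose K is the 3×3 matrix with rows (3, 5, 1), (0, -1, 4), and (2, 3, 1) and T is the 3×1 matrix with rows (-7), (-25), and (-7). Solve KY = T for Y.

Y = [[-2], [1], [-6]]

Left-multiplying both sides by K⁻¹ gives Y = K⁻¹T.
K has determinant 3; K⁻¹ = [[-13/3, -2/3, 7], [8/3, 1/3, -4], [2/3, 1/3, -1]].
Y = K⁻¹T = [[-13/3, -2/3, 7], [8/3, 1/3, -4], [2/3, 1/3, -1]] · [[-7], [-25], [-7]] = [[-2], [1], [-6]].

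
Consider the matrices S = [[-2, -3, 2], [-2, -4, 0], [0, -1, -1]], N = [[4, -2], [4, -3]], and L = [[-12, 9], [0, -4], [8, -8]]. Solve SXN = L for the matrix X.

Isolating X: multiply by S⁻¹ from the left and N⁻¹ from the right, so X = S⁻¹LN⁻¹.
det S = 2, so S⁻¹ = [[2, -5/2, 4], [-1, 1, -2], [1, -1, 1]].
det N = -4; the adjugate gives N⁻¹ = [[3/4, -1/2], [1, -1]].
S⁻¹L = [[8, -4], [-4, 3], [-4, 5]].
X = (S⁻¹L)N⁻¹ = [[2, 0], [0, -1], [2, -3]].

X = [[2, 0], [0, -1], [2, -3]]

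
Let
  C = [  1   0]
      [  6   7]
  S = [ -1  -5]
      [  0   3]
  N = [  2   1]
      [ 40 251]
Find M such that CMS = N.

M = [[-2, -3], [-4, 5]]

M = C⁻¹NS⁻¹ (apply C⁻¹ on the left and S⁻¹ on the right).
det C = 7; the adjugate gives C⁻¹ = [[1, 0], [-6/7, 1/7]].
det S = -3; the adjugate gives S⁻¹ = [[-1, -5/3], [0, 1/3]].
C⁻¹N = [[2, 1], [4, 35]].
M = (C⁻¹N)S⁻¹ = [[-2, -3], [-4, 5]].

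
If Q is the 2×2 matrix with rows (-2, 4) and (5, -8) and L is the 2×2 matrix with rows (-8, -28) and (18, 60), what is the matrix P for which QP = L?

Left-multiplying both sides by Q⁻¹ gives P = Q⁻¹L.
det Q = -4; the adjugate gives Q⁻¹ = [[2, 1], [5/4, 1/2]].
P = Q⁻¹L = [[2, 1], [5/4, 1/2]] · [[-8, -28], [18, 60]] = [[2, 4], [-1, -5]].

P = [[2, 4], [-1, -5]]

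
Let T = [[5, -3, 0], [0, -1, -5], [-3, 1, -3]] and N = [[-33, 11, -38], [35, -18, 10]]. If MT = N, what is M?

M = [[-3, 4, 6], [4, 1, -5]]

Right-multiplying both sides by T⁻¹ gives M = NT⁻¹.
det T = -5; the adjugate gives T⁻¹ = [[-8/5, 9/5, -3], [-3, 3, -5], [3/5, -4/5, 1]].
M = NT⁻¹ = [[-33, 11, -38], [35, -18, 10]] · [[-8/5, 9/5, -3], [-3, 3, -5], [3/5, -4/5, 1]] = [[-3, 4, 6], [4, 1, -5]].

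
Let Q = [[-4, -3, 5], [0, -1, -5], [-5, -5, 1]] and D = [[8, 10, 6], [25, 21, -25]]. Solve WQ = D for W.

W = [[3, 1, -4], [0, 4, -5]]

Q is on the right of W, so right-multiply by Q⁻¹: W = DQ⁻¹.
Q has determinant 4; Q⁻¹ = [[-13/2, -11/2, 5], [25/4, 21/4, -5], [-5/4, -5/4, 1]].
W = DQ⁻¹ = [[8, 10, 6], [25, 21, -25]] · [[-13/2, -11/2, 5], [25/4, 21/4, -5], [-5/4, -5/4, 1]] = [[3, 1, -4], [0, 4, -5]].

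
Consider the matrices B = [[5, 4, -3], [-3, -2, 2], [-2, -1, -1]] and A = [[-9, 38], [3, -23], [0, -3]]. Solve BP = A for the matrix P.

Since B multiplies P on the left, P = B⁻¹A.
det B = -5; the adjugate gives B⁻¹ = [[-4/5, -7/5, -2/5], [7/5, 11/5, 1/5], [1/5, 3/5, -2/5]].
P = B⁻¹A = [[-4/5, -7/5, -2/5], [7/5, 11/5, 1/5], [1/5, 3/5, -2/5]] · [[-9, 38], [3, -23], [0, -3]] = [[3, 3], [-6, 2], [0, -5]].

P = [[3, 3], [-6, 2], [0, -5]]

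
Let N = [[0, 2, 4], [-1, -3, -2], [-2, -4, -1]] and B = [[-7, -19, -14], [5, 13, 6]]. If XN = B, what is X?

X = [[-3, -1, 4], [-1, -5, 0]]

Since N sits to the right of X, X = BN⁻¹.
det N = -2; the adjugate gives N⁻¹ = [[5/2, 7, -4], [-3/2, -4, 2], [1, 2, -1]].
X = BN⁻¹ = [[-7, -19, -14], [5, 13, 6]] · [[5/2, 7, -4], [-3/2, -4, 2], [1, 2, -1]] = [[-3, -1, 4], [-1, -5, 0]].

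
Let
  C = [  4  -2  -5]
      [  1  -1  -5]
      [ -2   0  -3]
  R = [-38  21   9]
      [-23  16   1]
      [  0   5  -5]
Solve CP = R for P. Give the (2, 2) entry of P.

1

C is on the left of P, so left-multiply by C⁻¹: P = C⁻¹R.
C has determinant -4; C⁻¹ = [[-3/4, 3/2, -5/4], [-13/4, 11/2, -15/4], [1/2, -1, 1/2]].
P = C⁻¹R = [[-3/4, 3/2, -5/4], [-13/4, 11/2, -15/4], [1/2, -1, 1/2]] · [[-38, 21, 9], [-23, 16, 1], [0, 5, -5]] = [[-6, 2, 1], [-3, 1, -5], [4, -3, 1]].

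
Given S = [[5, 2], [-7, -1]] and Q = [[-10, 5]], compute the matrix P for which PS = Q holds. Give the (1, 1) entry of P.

5

Since S sits to the right of P, P = QS⁻¹.
det S = 9; the adjugate gives S⁻¹ = [[-1/9, -2/9], [7/9, 5/9]].
P = QS⁻¹ = [[-10, 5]] · [[-1/9, -2/9], [7/9, 5/9]] = [[5, 5]].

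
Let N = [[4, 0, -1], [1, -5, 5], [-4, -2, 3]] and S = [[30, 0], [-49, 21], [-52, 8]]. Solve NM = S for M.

Since N multiplies M on the left, M = N⁻¹S.
N has determinant 2; N⁻¹ = [[-5/2, 1, -5/2], [-23/2, 4, -21/2], [-11, 4, -10]].
M = N⁻¹S = [[-5/2, 1, -5/2], [-23/2, 4, -21/2], [-11, 4, -10]] · [[30, 0], [-49, 21], [-52, 8]] = [[6, 1], [5, 0], [-6, 4]].

M = [[6, 1], [5, 0], [-6, 4]]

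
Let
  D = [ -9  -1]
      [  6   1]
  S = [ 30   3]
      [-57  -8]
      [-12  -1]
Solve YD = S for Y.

Y = [[-4, -1], [3, -5], [2, 1]]

D is on the right of Y, so right-multiply by D⁻¹: Y = SD⁻¹.
det D = -3; the adjugate gives D⁻¹ = [[-1/3, -1/3], [2, 3]].
Y = SD⁻¹ = [[30, 3], [-57, -8], [-12, -1]] · [[-1/3, -1/3], [2, 3]] = [[-4, -1], [3, -5], [2, 1]].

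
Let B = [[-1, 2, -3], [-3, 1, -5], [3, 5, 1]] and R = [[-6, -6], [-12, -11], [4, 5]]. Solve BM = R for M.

M = [[5, -1], [-2, 1], [-1, 3]]

Left-multiplying both sides by B⁻¹ gives M = B⁻¹R.
B has determinant 4; B⁻¹ = [[13/2, -17/4, -7/4], [-3, 2, 1], [-9/2, 11/4, 5/4]].
M = B⁻¹R = [[13/2, -17/4, -7/4], [-3, 2, 1], [-9/2, 11/4, 5/4]] · [[-6, -6], [-12, -11], [4, 5]] = [[5, -1], [-2, 1], [-1, 3]].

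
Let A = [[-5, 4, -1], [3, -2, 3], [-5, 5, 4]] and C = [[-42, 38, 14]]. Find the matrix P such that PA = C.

P = [[5, 1, 4]]

Right-multiplying both sides by A⁻¹ gives P = CA⁻¹.
det A = 2; the adjugate gives A⁻¹ = [[-23/2, -21/2, 5], [-27/2, -25/2, 6], [5/2, 5/2, -1]].
P = CA⁻¹ = [[-42, 38, 14]] · [[-23/2, -21/2, 5], [-27/2, -25/2, 6], [5/2, 5/2, -1]] = [[5, 1, 4]].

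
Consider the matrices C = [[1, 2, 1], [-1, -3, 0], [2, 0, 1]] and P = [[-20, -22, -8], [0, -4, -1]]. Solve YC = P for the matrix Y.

Since C sits to the right of Y, Y = PC⁻¹.
C has determinant 5; C⁻¹ = [[-3/5, -2/5, 3/5], [1/5, -1/5, -1/5], [6/5, 4/5, -1/5]].
Y = PC⁻¹ = [[-20, -22, -8], [0, -4, -1]] · [[-3/5, -2/5, 3/5], [1/5, -1/5, -1/5], [6/5, 4/5, -1/5]] = [[-2, 6, -6], [-2, 0, 1]].

Y = [[-2, 6, -6], [-2, 0, 1]]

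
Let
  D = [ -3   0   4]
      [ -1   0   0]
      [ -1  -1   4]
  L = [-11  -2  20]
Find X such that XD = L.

X = [[3, 0, 2]]

Since D sits to the right of X, X = LD⁻¹.
D has determinant 4; D⁻¹ = [[0, -1, 0], [1, -2, -1], [1/4, -3/4, 0]].
X = LD⁻¹ = [[-11, -2, 20]] · [[0, -1, 0], [1, -2, -1], [1/4, -3/4, 0]] = [[3, 0, 2]].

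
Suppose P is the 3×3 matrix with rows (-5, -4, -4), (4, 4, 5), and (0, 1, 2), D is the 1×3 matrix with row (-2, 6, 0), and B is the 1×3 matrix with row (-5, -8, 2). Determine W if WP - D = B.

WP = B + D = [[-7, -2, 2]].
Right-multiplying both sides by P⁻¹ gives W = (B + D)P⁻¹.
det P = 1; the adjugate gives P⁻¹ = [[3, 4, -4], [-8, -10, 9], [4, 5, -4]].
W = (B + D)P⁻¹ = [[3, 2, 2]].

W = [[3, 2, 2]]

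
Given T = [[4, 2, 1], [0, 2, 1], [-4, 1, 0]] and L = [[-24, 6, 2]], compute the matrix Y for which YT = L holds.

Y = [[-4, 6, 2]]

Right-multiplying both sides by T⁻¹ gives Y = LT⁻¹.
T has determinant -4; T⁻¹ = [[1/4, -1/4, 0], [1, -1, 1], [-2, 3, -2]].
Y = LT⁻¹ = [[-24, 6, 2]] · [[1/4, -1/4, 0], [1, -1, 1], [-2, 3, -2]] = [[-4, 6, 2]].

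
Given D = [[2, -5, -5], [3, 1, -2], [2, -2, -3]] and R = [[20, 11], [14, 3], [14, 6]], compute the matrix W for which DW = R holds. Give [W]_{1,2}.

-2

Since D multiplies W on the left, W = D⁻¹R.
det D = 1, so D⁻¹ = [[-7, -5, 15], [5, 4, -11], [-8, -6, 17]].
W = D⁻¹R = [[-7, -5, 15], [5, 4, -11], [-8, -6, 17]] · [[20, 11], [14, 3], [14, 6]] = [[0, -2], [2, 1], [-6, -4]].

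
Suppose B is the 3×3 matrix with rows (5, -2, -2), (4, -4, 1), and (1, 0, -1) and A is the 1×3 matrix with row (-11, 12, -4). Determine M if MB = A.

Right-multiplying both sides by B⁻¹ gives M = AB⁻¹.
det B = 2, so B⁻¹ = [[2, -1, -5], [5/2, -3/2, -13/2], [2, -1, -6]].
M = AB⁻¹ = [[-11, 12, -4]] · [[2, -1, -5], [5/2, -3/2, -13/2], [2, -1, -6]] = [[0, -3, 1]].

M = [[0, -3, 1]]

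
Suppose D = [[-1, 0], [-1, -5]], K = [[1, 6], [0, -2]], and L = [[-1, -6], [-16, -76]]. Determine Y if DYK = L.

Y = [[1, 0], [3, 2]]

Left-multiply by D⁻¹ and right-multiply by K⁻¹: Y = D⁻¹LK⁻¹.
D has determinant 5; D⁻¹ = [[-1, 0], [1/5, -1/5]].
det K = -2, so K⁻¹ = [[1, 3], [0, -1/2]].
D⁻¹L = [[1, 6], [3, 14]].
Y = (D⁻¹L)K⁻¹ = [[1, 0], [3, 2]].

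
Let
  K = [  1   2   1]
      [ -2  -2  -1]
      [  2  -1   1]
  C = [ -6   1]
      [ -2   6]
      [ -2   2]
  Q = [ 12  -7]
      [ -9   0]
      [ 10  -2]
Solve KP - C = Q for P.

P = [[5, 0], [1, -2], [-1, -2]]

KP = Q + C = [[6, -6], [-11, 6], [8, 0]].
Left-multiplying both sides by K⁻¹ gives P = K⁻¹(Q + C).
det K = 3, so K⁻¹ = [[-1, -1, 0], [0, -1/3, -1/3], [2, 5/3, 2/3]].
P = K⁻¹(Q + C) = [[5, 0], [1, -2], [-1, -2]].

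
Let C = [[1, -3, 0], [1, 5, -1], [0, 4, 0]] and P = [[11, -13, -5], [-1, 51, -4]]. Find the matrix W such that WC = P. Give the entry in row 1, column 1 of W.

C is on the right of W, so right-multiply by C⁻¹: W = PC⁻¹.
det C = 4; the adjugate gives C⁻¹ = [[1, 0, 3/4], [0, 0, 1/4], [1, -1, 2]].
W = PC⁻¹ = [[11, -13, -5], [-1, 51, -4]] · [[1, 0, 3/4], [0, 0, 1/4], [1, -1, 2]] = [[6, 5, -5], [-5, 4, 4]].

6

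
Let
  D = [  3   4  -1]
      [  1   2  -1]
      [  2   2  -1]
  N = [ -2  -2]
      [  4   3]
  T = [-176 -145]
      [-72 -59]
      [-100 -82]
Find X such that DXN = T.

X = [[4, -5], [4, -4], [2, 0]]

Left-multiply by D⁻¹ and right-multiply by N⁻¹: X = D⁻¹TN⁻¹.
det D = -2, so D⁻¹ = [[0, -1, 1], [1/2, 1/2, -1], [1, -1, -1]].
det N = 2; the adjugate gives N⁻¹ = [[3/2, 1], [-2, -1]].
D⁻¹T = [[-28, -23], [-24, -20], [-4, -4]].
X = (D⁻¹T)N⁻¹ = [[4, -5], [4, -4], [2, 0]].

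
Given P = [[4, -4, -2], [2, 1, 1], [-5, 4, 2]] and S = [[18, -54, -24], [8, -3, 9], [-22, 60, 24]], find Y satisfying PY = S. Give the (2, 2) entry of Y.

6

Since P multiplies Y on the left, Y = P⁻¹S.
P has determinant 2; P⁻¹ = [[-1, 0, -1], [-9/2, -1, -4], [13/2, 2, 6]].
Y = P⁻¹S = [[-1, 0, -1], [-9/2, -1, -4], [13/2, 2, 6]] · [[18, -54, -24], [8, -3, 9], [-22, 60, 24]] = [[4, -6, 0], [-1, 6, 3], [1, 3, 6]].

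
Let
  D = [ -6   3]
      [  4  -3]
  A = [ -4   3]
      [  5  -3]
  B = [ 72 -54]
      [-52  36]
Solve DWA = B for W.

Left-multiply by D⁻¹ and right-multiply by A⁻¹: W = D⁻¹BA⁻¹.
det D = 6; the adjugate gives D⁻¹ = [[-1/2, -1/2], [-2/3, -1]].
A has determinant -3; A⁻¹ = [[1, 1], [5/3, 4/3]].
D⁻¹B = [[-10, 9], [4, 0]].
W = (D⁻¹B)A⁻¹ = [[5, 2], [4, 4]].

W = [[5, 2], [4, 4]]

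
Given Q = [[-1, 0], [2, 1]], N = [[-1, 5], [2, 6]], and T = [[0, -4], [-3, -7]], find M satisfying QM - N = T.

QM = T + N = [[-1, 1], [-1, -1]].
Since Q multiplies M on the left, M = Q⁻¹(T + N).
det Q = -1; the adjugate gives Q⁻¹ = [[-1, 0], [2, 1]].
M = Q⁻¹(T + N) = [[1, -1], [-3, 1]].

M = [[1, -1], [-3, 1]]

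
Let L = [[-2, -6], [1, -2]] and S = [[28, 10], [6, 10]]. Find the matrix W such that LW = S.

W = [[-2, 4], [-4, -3]]

Left-multiplying both sides by L⁻¹ gives W = L⁻¹S.
det L = 10, so L⁻¹ = [[-1/5, 3/5], [-1/10, -1/5]].
W = L⁻¹S = [[-1/5, 3/5], [-1/10, -1/5]] · [[28, 10], [6, 10]] = [[-2, 4], [-4, -3]].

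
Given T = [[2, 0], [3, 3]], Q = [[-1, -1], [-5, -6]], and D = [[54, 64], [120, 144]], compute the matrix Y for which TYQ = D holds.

Left-multiply by T⁻¹ and right-multiply by Q⁻¹: Y = T⁻¹DQ⁻¹.
det T = 6, so T⁻¹ = [[1/2, 0], [-1/2, 1/3]].
Q has determinant 1; Q⁻¹ = [[-6, 1], [5, -1]].
T⁻¹D = [[27, 32], [13, 16]].
Y = (T⁻¹D)Q⁻¹ = [[-2, -5], [2, -3]].

Y = [[-2, -5], [2, -3]]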